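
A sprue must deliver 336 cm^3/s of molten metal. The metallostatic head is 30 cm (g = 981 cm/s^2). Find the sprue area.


Formula: v = sqrt(2*g*h), A = Q/v
Velocity: v = sqrt(2 * 981 * 30) = sqrt(58860) = 242.6108 cm/s
Sprue area: A = Q / v = 336 / 242.6108 = 1.3849 cm^2

1.3849 cm^2


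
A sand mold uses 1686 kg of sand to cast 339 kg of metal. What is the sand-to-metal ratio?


Formula: Sand-to-Metal Ratio = W_sand / W_metal
Ratio = 1686 kg / 339 kg = 4.9735


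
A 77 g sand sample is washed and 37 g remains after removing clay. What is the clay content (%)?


Formula: Clay% = (W_total - W_washed) / W_total * 100
Clay mass = 77 - 37 = 40 g
Clay% = 40 / 77 * 100 = 51.9481%

Final answer: 51.9481%


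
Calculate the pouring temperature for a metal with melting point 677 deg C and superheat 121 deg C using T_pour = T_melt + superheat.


Formula: T_pour = T_melt + Superheat
T_pour = 677 + 121 = 798 deg C

Answer: 798 deg C


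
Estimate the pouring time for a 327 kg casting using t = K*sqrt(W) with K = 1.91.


Formula: t = K * sqrt(W)
sqrt(W) = sqrt(327) = 18.08314
t = 1.91 * 18.08314 = 34.5388 s


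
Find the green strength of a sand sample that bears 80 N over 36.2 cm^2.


Formula: Compressive Strength = Force / Area
Strength = 80 N / 36.2 cm^2 = 2.2099 N/cm^2


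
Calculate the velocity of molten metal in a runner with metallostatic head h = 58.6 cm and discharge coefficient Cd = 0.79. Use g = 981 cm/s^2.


Formula: v = Cd * sqrt(2 * g * h)  (Torricelli with discharge coefficient)
2*g*h = 2 * 981 * 58.6 = 114973.2 cm^2/s^2
sqrt(114973.2) = 339.07698 cm/s
v = 0.79 * 339.07698 = 267.8708 cm/s

267.8708 cm/s


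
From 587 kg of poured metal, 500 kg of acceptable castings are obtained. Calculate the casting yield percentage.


Formula: Casting Yield = (W_good / W_total) * 100
Yield = (500 kg / 587 kg) * 100 = 85.1789%

Answer: 85.1789%


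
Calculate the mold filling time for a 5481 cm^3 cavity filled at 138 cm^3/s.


Formula: t_fill = V_mold / Q_flow
t = 5481 cm^3 / 138 cm^3/s = 39.7174 s

Final answer: 39.7174 s


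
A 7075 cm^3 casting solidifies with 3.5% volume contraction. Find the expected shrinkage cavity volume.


Formula: V_shrink = V_casting * shrinkage_pct / 100
V_shrink = 7075 cm^3 * 3.5 / 100 = 247.6250 cm^3


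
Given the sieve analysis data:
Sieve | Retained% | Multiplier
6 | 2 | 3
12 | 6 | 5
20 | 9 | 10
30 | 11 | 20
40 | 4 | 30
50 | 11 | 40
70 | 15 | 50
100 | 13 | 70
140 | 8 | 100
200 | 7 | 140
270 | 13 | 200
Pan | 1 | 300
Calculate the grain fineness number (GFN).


Formula: GFN = sum(pct * multiplier) / sum(pct)
sum(pct * multiplier) = 7246
sum(pct) = 100
GFN = 7246 / 100 = 72.46

Final answer: 72.46


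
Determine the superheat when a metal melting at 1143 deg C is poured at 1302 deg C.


Formula: Superheat = T_pour - T_melt
Superheat = 1302 - 1143 = 159 deg C

Final answer: 159 deg C


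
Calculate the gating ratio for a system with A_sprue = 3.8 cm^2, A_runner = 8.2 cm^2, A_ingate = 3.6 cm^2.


Sprue:Runner:Ingate = 1 : 8.2/3.8 : 3.6/3.8 = 1:2.16:0.95

Final answer: 1:2.16:0.95


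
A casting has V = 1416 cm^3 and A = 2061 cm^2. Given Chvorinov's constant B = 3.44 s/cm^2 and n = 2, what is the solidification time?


Formula: t_s = B * (V/A)^n  (Chvorinov's rule, n=2)
Modulus M = V/A = 1416/2061 = 0.687045 cm
M^2 = 0.687045^2 = 0.472031 cm^2
t_s = 3.44 * 0.472031 = 1.6238 s

1.6238 s


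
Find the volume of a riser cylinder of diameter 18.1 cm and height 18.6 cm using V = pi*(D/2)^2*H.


Formula: V = pi * (D/2)^2 * H  (cylinder volume)
Radius = D/2 = 18.1/2 = 9.05 cm
V = pi * 9.05^2 * 18.6 = 4785.8598 cm^3

4785.8598 cm^3


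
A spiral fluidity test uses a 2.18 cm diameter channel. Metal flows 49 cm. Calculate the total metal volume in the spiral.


Formula: V = pi * (d/2)^2 * L  (cylinder volume)
Radius = 2.18/2 = 1.09 cm
V = pi * 1.09^2 * 49 = 182.8938 cm^3

Final answer: 182.8938 cm^3


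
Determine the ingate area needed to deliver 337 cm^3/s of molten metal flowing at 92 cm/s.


Formula: A_ingate = Q / v  (continuity equation)
A = 337 cm^3/s / 92 cm/s = 3.6630 cm^2

3.6630 cm^2


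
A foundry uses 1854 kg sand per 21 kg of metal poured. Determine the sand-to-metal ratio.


Formula: Sand-to-Metal Ratio = W_sand / W_metal
Ratio = 1854 kg / 21 kg = 88.2857

Answer: 88.2857


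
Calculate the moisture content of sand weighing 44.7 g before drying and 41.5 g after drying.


Formula: MC = (W_wet - W_dry) / W_wet * 100
Water mass = 44.7 - 41.5 = 3.2 g
MC = 3.2 / 44.7 * 100 = 7.1588%

7.1588%


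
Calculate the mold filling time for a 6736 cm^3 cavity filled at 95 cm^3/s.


Formula: t_fill = V_mold / Q_flow
t = 6736 cm^3 / 95 cm^3/s = 70.9053 s

Final answer: 70.9053 s


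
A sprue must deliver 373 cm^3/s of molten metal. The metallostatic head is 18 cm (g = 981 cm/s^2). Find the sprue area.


Formula: v = sqrt(2*g*h), A = Q/v
Velocity: v = sqrt(2 * 981 * 18) = sqrt(35316) = 187.9255 cm/s
Sprue area: A = Q / v = 373 / 187.9255 = 1.9848 cm^2

1.9848 cm^2


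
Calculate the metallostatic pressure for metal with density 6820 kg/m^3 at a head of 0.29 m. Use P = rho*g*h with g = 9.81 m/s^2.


Formula: P = rho * g * h
rho * g = 6820 * 9.81 = 66904.2 N/m^3
P = 66904.2 * 0.29 = 19402.2180 Pa

Final answer: 19402.2180 Pa


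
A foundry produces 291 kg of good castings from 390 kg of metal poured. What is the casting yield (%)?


Formula: Casting Yield = (W_good / W_total) * 100
Yield = (291 kg / 390 kg) * 100 = 74.6154%


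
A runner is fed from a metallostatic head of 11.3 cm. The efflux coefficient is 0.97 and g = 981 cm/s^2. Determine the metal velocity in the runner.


Formula: v = Cd * sqrt(2 * g * h)  (Torricelli with discharge coefficient)
2*g*h = 2 * 981 * 11.3 = 22170.6 cm^2/s^2
sqrt(22170.6) = 148.89795 cm/s
v = 0.97 * 148.89795 = 144.4310 cm/s

Final answer: 144.4310 cm/s


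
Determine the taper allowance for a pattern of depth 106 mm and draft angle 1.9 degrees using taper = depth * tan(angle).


Formula: taper = depth * tan(draft_angle)
tan(1.9 deg) = 0.0331734
taper = 106 mm * 0.0331734 = 3.5164 mm

Final answer: 3.5164 mm


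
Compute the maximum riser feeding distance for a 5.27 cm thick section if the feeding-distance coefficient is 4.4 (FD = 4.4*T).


Formula: FD = 4.4 * T  (riser feeding-distance rule)
FD = 4.4 * 5.27 cm = 23.1880 cm


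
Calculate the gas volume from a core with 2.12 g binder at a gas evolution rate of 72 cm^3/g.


Formula: V_gas = W_binder * gas_evolution_rate
V = 2.12 g * 72 cm^3/g = 152.6400 cm^3

Answer: 152.6400 cm^3


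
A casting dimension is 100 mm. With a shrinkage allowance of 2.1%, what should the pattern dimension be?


Formula: L_pattern = L_casting * (1 + shrinkage_rate/100)
Shrinkage factor = 1 + 2.1/100 = 1.021
L_pattern = 100 mm * 1.021 = 102.1000 mm


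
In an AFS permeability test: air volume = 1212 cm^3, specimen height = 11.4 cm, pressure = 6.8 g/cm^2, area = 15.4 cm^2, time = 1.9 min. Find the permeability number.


Formula: Permeability Number P = (V * H) / (p * A * t)
Numerator: V * H = 1212 * 11.4 = 13816.8
Denominator: p * A * t = 6.8 * 15.4 * 1.9 = 198.968
P = 13816.8 / 198.968 = 69.4423


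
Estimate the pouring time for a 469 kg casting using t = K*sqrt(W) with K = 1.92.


Formula: t = K * sqrt(W)
sqrt(W) = sqrt(469) = 21.65641
t = 1.92 * 21.65641 = 41.5803 s

Final answer: 41.5803 s


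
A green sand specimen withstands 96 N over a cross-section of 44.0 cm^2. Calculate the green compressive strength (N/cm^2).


Formula: Compressive Strength = Force / Area
Strength = 96 N / 44.0 cm^2 = 2.1818 N/cm^2


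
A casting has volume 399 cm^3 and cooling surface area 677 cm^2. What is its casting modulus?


Formula: Casting Modulus M = V / A
M = 399 cm^3 / 677 cm^2 = 0.5894 cm

0.5894 cm


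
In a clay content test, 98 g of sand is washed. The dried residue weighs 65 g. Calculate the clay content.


Formula: Clay% = (W_total - W_washed) / W_total * 100
Clay mass = 98 - 65 = 33 g
Clay% = 33 / 98 * 100 = 33.6735%

Answer: 33.6735%


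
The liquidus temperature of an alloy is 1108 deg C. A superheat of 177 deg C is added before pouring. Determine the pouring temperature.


Formula: T_pour = T_melt + Superheat
T_pour = 1108 + 177 = 1285 deg C

Final answer: 1285 deg C


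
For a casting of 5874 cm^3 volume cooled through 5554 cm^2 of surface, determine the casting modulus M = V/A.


Formula: Casting Modulus M = V / A
M = 5874 cm^3 / 5554 cm^2 = 1.0576 cm

1.0576 cm


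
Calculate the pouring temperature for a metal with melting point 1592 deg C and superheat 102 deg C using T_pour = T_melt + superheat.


Formula: T_pour = T_melt + Superheat
T_pour = 1592 + 102 = 1694 deg C

Final answer: 1694 deg C


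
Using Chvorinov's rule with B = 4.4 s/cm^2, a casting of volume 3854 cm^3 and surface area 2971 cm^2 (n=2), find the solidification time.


Formula: t_s = B * (V/A)^n  (Chvorinov's rule, n=2)
Modulus M = V/A = 3854/2971 = 1.297206 cm
M^2 = 1.297206^2 = 1.682743 cm^2
t_s = 4.4 * 1.682743 = 7.4041 s

7.4041 s


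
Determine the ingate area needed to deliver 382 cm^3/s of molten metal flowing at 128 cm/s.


Formula: A_ingate = Q / v  (continuity equation)
A = 382 cm^3/s / 128 cm/s = 2.9844 cm^2

2.9844 cm^2


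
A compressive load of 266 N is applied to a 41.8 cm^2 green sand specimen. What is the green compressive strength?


Formula: Compressive Strength = Force / Area
Strength = 266 N / 41.8 cm^2 = 6.3636 N/cm^2

Answer: 6.3636 N/cm^2


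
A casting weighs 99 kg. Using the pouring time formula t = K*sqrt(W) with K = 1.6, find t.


Formula: t = K * sqrt(W)
sqrt(W) = sqrt(99) = 9.94987
t = 1.6 * 9.94987 = 15.9198 s

Final answer: 15.9198 s


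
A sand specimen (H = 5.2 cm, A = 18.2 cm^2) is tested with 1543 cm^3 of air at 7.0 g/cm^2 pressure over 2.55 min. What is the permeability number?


Formula: Permeability Number P = (V * H) / (p * A * t)
Numerator: V * H = 1543 * 5.2 = 8023.6
Denominator: p * A * t = 7.0 * 18.2 * 2.55 = 324.87
P = 8023.6 / 324.87 = 24.6979


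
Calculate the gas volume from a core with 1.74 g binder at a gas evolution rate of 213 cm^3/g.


Formula: V_gas = W_binder * gas_evolution_rate
V = 1.74 g * 213 cm^3/g = 370.6200 cm^3

Answer: 370.6200 cm^3


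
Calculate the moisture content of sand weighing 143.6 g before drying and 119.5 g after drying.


Formula: MC = (W_wet - W_dry) / W_wet * 100
Water mass = 143.6 - 119.5 = 24.1 g
MC = 24.1 / 143.6 * 100 = 16.7827%


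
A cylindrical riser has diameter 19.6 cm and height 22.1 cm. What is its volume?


Formula: V = pi * (D/2)^2 * H  (cylinder volume)
Radius = D/2 = 19.6/2 = 9.8 cm
V = pi * 9.8^2 * 22.1 = 6667.9801 cm^3


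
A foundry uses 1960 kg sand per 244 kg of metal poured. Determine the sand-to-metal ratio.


Formula: Sand-to-Metal Ratio = W_sand / W_metal
Ratio = 1960 kg / 244 kg = 8.0328

Answer: 8.0328


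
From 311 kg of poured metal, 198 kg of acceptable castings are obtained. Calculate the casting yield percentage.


Formula: Casting Yield = (W_good / W_total) * 100
Yield = (198 kg / 311 kg) * 100 = 63.6656%

Final answer: 63.6656%


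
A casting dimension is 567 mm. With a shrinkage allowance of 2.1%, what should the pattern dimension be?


Formula: L_pattern = L_casting * (1 + shrinkage_rate/100)
Shrinkage factor = 1 + 2.1/100 = 1.021
L_pattern = 567 mm * 1.021 = 578.9070 mm

578.9070 mm


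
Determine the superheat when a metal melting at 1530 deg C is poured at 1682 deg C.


Formula: Superheat = T_pour - T_melt
Superheat = 1682 - 1530 = 152 deg C

Answer: 152 deg C


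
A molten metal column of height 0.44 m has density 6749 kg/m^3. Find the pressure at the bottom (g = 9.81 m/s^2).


Formula: P = rho * g * h
rho * g = 6749 * 9.81 = 66207.69 N/m^3
P = 66207.69 * 0.44 = 29131.3836 Pa

Answer: 29131.3836 Pa


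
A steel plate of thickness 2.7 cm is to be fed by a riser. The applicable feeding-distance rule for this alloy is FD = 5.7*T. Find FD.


Formula: FD = 5.7 * T  (riser feeding-distance rule)
FD = 5.7 * 2.7 cm = 15.3900 cm


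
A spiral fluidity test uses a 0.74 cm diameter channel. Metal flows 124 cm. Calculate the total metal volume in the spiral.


Formula: V = pi * (d/2)^2 * L  (cylinder volume)
Radius = 0.74/2 = 0.37 cm
V = pi * 0.37^2 * 124 = 53.3304 cm^3

Final answer: 53.3304 cm^3


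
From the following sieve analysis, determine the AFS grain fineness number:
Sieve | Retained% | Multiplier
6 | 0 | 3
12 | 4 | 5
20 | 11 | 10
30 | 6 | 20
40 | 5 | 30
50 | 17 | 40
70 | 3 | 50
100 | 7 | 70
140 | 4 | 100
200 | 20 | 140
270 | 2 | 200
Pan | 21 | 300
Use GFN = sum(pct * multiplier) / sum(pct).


Formula: GFN = sum(pct * multiplier) / sum(pct)
sum(pct * multiplier) = 11620
sum(pct) = 100
GFN = 11620 / 100 = 116.20

Answer: 116.20


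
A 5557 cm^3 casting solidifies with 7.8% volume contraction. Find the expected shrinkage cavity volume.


Formula: V_shrink = V_casting * shrinkage_pct / 100
V_shrink = 5557 cm^3 * 7.8 / 100 = 433.4460 cm^3

Final answer: 433.4460 cm^3


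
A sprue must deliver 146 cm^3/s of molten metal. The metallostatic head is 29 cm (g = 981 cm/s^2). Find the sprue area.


Formula: v = sqrt(2*g*h), A = Q/v
Velocity: v = sqrt(2 * 981 * 29) = sqrt(56898) = 238.5330 cm/s
Sprue area: A = Q / v = 146 / 238.5330 = 0.6121 cm^2

0.6121 cm^2


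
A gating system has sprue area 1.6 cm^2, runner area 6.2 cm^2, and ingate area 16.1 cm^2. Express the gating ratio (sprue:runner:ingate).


Sprue:Runner:Ingate = 1 : 6.2/1.6 : 16.1/1.6 = 1:3.88:10.06

Final answer: 1:3.88:10.06


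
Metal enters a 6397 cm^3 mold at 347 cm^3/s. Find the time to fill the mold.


Formula: t_fill = V_mold / Q_flow
t = 6397 cm^3 / 347 cm^3/s = 18.4352 s

Final answer: 18.4352 s


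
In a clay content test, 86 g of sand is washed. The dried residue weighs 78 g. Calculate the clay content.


Formula: Clay% = (W_total - W_washed) / W_total * 100
Clay mass = 86 - 78 = 8 g
Clay% = 8 / 86 * 100 = 9.3023%


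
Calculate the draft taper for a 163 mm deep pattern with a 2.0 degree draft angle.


Formula: taper = depth * tan(draft_angle)
tan(2.0 deg) = 0.0349208
taper = 163 mm * 0.0349208 = 5.6921 mm

Answer: 5.6921 mm


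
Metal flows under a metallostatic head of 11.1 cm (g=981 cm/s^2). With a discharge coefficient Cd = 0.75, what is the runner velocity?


Formula: v = Cd * sqrt(2 * g * h)  (Torricelli with discharge coefficient)
2*g*h = 2 * 981 * 11.1 = 21778.2 cm^2/s^2
sqrt(21778.2) = 147.57439 cm/s
v = 0.75 * 147.57439 = 110.6808 cm/s

110.6808 cm/s


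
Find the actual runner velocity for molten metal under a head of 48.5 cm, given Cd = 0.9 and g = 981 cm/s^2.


Formula: v = Cd * sqrt(2 * g * h)  (Torricelli with discharge coefficient)
2*g*h = 2 * 981 * 48.5 = 95157.0 cm^2/s^2
sqrt(95157.0) = 308.47528 cm/s
v = 0.9 * 308.47528 = 277.6278 cm/s


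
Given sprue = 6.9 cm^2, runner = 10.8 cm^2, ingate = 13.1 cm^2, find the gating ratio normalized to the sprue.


Sprue:Runner:Ingate = 1 : 10.8/6.9 : 13.1/6.9 = 1:1.57:1.90


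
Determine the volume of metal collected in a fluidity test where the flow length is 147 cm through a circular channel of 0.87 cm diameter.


Formula: V = pi * (d/2)^2 * L  (cylinder volume)
Radius = 0.87/2 = 0.435 cm
V = pi * 0.435^2 * 147 = 87.3868 cm^3

87.3868 cm^3


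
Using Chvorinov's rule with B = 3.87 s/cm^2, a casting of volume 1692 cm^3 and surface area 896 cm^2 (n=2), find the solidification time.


Formula: t_s = B * (V/A)^n  (Chvorinov's rule, n=2)
Modulus M = V/A = 1692/896 = 1.888393 cm
M^2 = 1.888393^2 = 3.566028 cm^2
t_s = 3.87 * 3.566028 = 13.8005 s


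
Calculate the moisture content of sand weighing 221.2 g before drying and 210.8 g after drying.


Formula: MC = (W_wet - W_dry) / W_wet * 100
Water mass = 221.2 - 210.8 = 10.4 g
MC = 10.4 / 221.2 * 100 = 4.7016%

Final answer: 4.7016%


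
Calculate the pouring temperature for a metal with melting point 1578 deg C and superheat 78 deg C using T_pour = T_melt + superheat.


Formula: T_pour = T_melt + Superheat
T_pour = 1578 + 78 = 1656 deg C


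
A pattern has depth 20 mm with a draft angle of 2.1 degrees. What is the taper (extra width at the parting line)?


Formula: taper = depth * tan(draft_angle)
tan(2.1 deg) = 0.0366683
taper = 20 mm * 0.0366683 = 0.7334 mm

Final answer: 0.7334 mm


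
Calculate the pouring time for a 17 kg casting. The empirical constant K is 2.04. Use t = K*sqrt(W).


Formula: t = K * sqrt(W)
sqrt(W) = sqrt(17) = 4.12311
t = 2.04 * 4.12311 = 8.4111 s

Final answer: 8.4111 s


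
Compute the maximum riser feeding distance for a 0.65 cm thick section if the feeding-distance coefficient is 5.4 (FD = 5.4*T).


Formula: FD = 5.4 * T  (riser feeding-distance rule)
FD = 5.4 * 0.65 cm = 3.5100 cm


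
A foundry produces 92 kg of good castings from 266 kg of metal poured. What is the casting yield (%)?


Formula: Casting Yield = (W_good / W_total) * 100
Yield = (92 kg / 266 kg) * 100 = 34.5865%

Answer: 34.5865%


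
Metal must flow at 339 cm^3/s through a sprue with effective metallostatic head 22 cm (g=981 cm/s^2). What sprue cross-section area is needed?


Formula: v = sqrt(2*g*h), A = Q/v
Velocity: v = sqrt(2 * 981 * 22) = sqrt(43164) = 207.7595 cm/s
Sprue area: A = Q / v = 339 / 207.7595 = 1.6317 cm^2

Answer: 1.6317 cm^2


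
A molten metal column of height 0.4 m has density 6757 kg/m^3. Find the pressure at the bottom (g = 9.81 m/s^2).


Formula: P = rho * g * h
rho * g = 6757 * 9.81 = 66286.17 N/m^3
P = 66286.17 * 0.4 = 26514.4680 Pa

Final answer: 26514.4680 Pa


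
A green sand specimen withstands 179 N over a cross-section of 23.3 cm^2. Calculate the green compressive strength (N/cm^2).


Formula: Compressive Strength = Force / Area
Strength = 179 N / 23.3 cm^2 = 7.6824 N/cm^2

Final answer: 7.6824 N/cm^2


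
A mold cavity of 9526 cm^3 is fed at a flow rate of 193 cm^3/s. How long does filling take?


Formula: t_fill = V_mold / Q_flow
t = 9526 cm^3 / 193 cm^3/s = 49.3575 s

49.3575 s


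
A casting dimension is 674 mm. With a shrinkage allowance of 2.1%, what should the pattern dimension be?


Formula: L_pattern = L_casting * (1 + shrinkage_rate/100)
Shrinkage factor = 1 + 2.1/100 = 1.021
L_pattern = 674 mm * 1.021 = 688.1540 mm

Final answer: 688.1540 mm


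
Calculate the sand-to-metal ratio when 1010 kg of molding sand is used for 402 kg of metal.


Formula: Sand-to-Metal Ratio = W_sand / W_metal
Ratio = 1010 kg / 402 kg = 2.5124


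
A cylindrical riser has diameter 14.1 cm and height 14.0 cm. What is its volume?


Formula: V = pi * (D/2)^2 * H  (cylinder volume)
Radius = D/2 = 14.1/2 = 7.05 cm
V = pi * 7.05^2 * 14.0 = 2186.0301 cm^3


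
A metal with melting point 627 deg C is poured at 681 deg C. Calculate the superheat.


Formula: Superheat = T_pour - T_melt
Superheat = 681 - 627 = 54 deg C

Answer: 54 deg C


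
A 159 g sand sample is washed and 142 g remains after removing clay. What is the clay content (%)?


Formula: Clay% = (W_total - W_washed) / W_total * 100
Clay mass = 159 - 142 = 17 g
Clay% = 17 / 159 * 100 = 10.6918%


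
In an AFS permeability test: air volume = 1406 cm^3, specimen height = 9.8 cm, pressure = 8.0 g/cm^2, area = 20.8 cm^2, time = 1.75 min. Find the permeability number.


Formula: Permeability Number P = (V * H) / (p * A * t)
Numerator: V * H = 1406 * 9.8 = 13778.8
Denominator: p * A * t = 8.0 * 20.8 * 1.75 = 291.2
P = 13778.8 / 291.2 = 47.3173

Final answer: 47.3173


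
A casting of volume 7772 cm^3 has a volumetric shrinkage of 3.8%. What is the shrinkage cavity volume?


Formula: V_shrink = V_casting * shrinkage_pct / 100
V_shrink = 7772 cm^3 * 3.8 / 100 = 295.3360 cm^3

Final answer: 295.3360 cm^3


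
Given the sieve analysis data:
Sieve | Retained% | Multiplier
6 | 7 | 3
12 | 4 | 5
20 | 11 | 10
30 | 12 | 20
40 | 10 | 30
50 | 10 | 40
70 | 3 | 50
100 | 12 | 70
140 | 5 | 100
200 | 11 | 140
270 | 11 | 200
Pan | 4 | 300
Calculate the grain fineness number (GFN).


Formula: GFN = sum(pct * multiplier) / sum(pct)
sum(pct * multiplier) = 7521
sum(pct) = 100
GFN = 7521 / 100 = 75.21

Final answer: 75.21


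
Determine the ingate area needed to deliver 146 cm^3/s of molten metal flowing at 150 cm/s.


Formula: A_ingate = Q / v  (continuity equation)
A = 146 cm^3/s / 150 cm/s = 0.9733 cm^2


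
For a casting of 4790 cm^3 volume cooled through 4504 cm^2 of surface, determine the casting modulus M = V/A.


Formula: Casting Modulus M = V / A
M = 4790 cm^3 / 4504 cm^2 = 1.0635 cm

Final answer: 1.0635 cm


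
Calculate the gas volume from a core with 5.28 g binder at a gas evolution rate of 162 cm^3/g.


Formula: V_gas = W_binder * gas_evolution_rate
V = 5.28 g * 162 cm^3/g = 855.3600 cm^3

Final answer: 855.3600 cm^3


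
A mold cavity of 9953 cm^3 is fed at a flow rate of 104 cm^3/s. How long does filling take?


Formula: t_fill = V_mold / Q_flow
t = 9953 cm^3 / 104 cm^3/s = 95.7019 s

95.7019 s


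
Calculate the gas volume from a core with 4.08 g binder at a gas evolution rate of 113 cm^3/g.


Formula: V_gas = W_binder * gas_evolution_rate
V = 4.08 g * 113 cm^3/g = 461.0400 cm^3

461.0400 cm^3


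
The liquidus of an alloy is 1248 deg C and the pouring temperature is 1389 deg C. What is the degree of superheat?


Formula: Superheat = T_pour - T_melt
Superheat = 1389 - 1248 = 141 deg C


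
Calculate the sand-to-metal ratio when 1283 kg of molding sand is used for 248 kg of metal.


Formula: Sand-to-Metal Ratio = W_sand / W_metal
Ratio = 1283 kg / 248 kg = 5.1734


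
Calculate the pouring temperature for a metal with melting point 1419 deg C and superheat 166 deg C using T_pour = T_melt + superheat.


Formula: T_pour = T_melt + Superheat
T_pour = 1419 + 166 = 1585 deg C

Final answer: 1585 deg C


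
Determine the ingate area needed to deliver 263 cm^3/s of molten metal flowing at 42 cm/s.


Formula: A_ingate = Q / v  (continuity equation)
A = 263 cm^3/s / 42 cm/s = 6.2619 cm^2


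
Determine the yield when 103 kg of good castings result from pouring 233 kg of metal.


Formula: Casting Yield = (W_good / W_total) * 100
Yield = (103 kg / 233 kg) * 100 = 44.2060%

Answer: 44.2060%


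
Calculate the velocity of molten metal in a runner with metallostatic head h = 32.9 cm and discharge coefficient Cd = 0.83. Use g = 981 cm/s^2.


Formula: v = Cd * sqrt(2 * g * h)  (Torricelli with discharge coefficient)
2*g*h = 2 * 981 * 32.9 = 64549.8 cm^2/s^2
sqrt(64549.8) = 254.06653 cm/s
v = 0.83 * 254.06653 = 210.8752 cm/s


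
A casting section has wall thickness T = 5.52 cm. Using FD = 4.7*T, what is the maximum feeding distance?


Formula: FD = 4.7 * T  (riser feeding-distance rule)
FD = 4.7 * 5.52 cm = 25.9440 cm

Final answer: 25.9440 cm


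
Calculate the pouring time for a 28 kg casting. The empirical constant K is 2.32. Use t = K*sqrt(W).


Formula: t = K * sqrt(W)
sqrt(W) = sqrt(28) = 5.29150
t = 2.32 * 5.29150 = 12.2763 s

Final answer: 12.2763 s


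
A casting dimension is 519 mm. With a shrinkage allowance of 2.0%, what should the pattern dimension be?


Formula: L_pattern = L_casting * (1 + shrinkage_rate/100)
Shrinkage factor = 1 + 2.0/100 = 1.02
L_pattern = 519 mm * 1.02 = 529.3800 mm

529.3800 mm


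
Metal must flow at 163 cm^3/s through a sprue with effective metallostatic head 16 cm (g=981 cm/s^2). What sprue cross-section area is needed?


Formula: v = sqrt(2*g*h), A = Q/v
Velocity: v = sqrt(2 * 981 * 16) = sqrt(31392) = 177.1779 cm/s
Sprue area: A = Q / v = 163 / 177.1779 = 0.9200 cm^2

Final answer: 0.9200 cm^2


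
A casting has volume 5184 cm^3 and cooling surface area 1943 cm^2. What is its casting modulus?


Formula: Casting Modulus M = V / A
M = 5184 cm^3 / 1943 cm^2 = 2.6680 cm

2.6680 cm


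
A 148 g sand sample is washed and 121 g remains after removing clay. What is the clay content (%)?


Formula: Clay% = (W_total - W_washed) / W_total * 100
Clay mass = 148 - 121 = 27 g
Clay% = 27 / 148 * 100 = 18.2432%

18.2432%


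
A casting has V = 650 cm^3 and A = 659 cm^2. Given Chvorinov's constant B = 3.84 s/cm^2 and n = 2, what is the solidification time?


Formula: t_s = B * (V/A)^n  (Chvorinov's rule, n=2)
Modulus M = V/A = 650/659 = 0.986343 cm
M^2 = 0.986343^2 = 0.972873 cm^2
t_s = 3.84 * 0.972873 = 3.7358 s

3.7358 s


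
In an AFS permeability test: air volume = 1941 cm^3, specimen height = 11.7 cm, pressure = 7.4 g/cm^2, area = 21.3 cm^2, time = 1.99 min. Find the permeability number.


Formula: Permeability Number P = (V * H) / (p * A * t)
Numerator: V * H = 1941 * 11.7 = 22709.7
Denominator: p * A * t = 7.4 * 21.3 * 1.99 = 313.6638
P = 22709.7 / 313.6638 = 72.4014

72.4014


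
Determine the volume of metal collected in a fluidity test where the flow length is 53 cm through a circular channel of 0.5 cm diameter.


Formula: V = pi * (d/2)^2 * L  (cylinder volume)
Radius = 0.5/2 = 0.25 cm
V = pi * 0.25^2 * 53 = 10.4065 cm^3

Final answer: 10.4065 cm^3


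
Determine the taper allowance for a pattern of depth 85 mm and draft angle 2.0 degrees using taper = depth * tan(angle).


Formula: taper = depth * tan(draft_angle)
tan(2.0 deg) = 0.0349208
taper = 85 mm * 0.0349208 = 2.9683 mm

Final answer: 2.9683 mm


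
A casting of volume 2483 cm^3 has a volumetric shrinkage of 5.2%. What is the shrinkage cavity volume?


Formula: V_shrink = V_casting * shrinkage_pct / 100
V_shrink = 2483 cm^3 * 5.2 / 100 = 129.1160 cm^3


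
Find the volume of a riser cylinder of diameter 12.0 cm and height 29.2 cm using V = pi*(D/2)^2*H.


Formula: V = pi * (D/2)^2 * H  (cylinder volume)
Radius = D/2 = 12.0/2 = 6.0 cm
V = pi * 6.0^2 * 29.2 = 3302.4422 cm^3

3302.4422 cm^3


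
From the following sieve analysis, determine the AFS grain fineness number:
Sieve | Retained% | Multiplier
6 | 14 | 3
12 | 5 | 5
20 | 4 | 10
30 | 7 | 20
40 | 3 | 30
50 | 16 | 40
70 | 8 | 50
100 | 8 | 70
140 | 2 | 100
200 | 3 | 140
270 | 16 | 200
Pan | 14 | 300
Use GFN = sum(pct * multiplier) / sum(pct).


Formula: GFN = sum(pct * multiplier) / sum(pct)
sum(pct * multiplier) = 9957
sum(pct) = 100
GFN = 9957 / 100 = 99.57

99.57


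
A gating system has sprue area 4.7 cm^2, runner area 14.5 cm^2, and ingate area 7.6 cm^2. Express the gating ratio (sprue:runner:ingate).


Sprue:Runner:Ingate = 1 : 14.5/4.7 : 7.6/4.7 = 1:3.09:1.62

Answer: 1:3.09:1.62


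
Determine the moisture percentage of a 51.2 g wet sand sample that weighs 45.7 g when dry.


Formula: MC = (W_wet - W_dry) / W_wet * 100
Water mass = 51.2 - 45.7 = 5.5 g
MC = 5.5 / 51.2 * 100 = 10.7422%

10.7422%


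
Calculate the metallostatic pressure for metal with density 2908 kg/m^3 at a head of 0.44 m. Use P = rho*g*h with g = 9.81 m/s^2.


Formula: P = rho * g * h
rho * g = 2908 * 9.81 = 28527.48 N/m^3
P = 28527.48 * 0.44 = 12552.0912 Pa


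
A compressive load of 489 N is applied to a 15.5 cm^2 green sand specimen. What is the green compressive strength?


Formula: Compressive Strength = Force / Area
Strength = 489 N / 15.5 cm^2 = 31.5484 N/cm^2

Answer: 31.5484 N/cm^2


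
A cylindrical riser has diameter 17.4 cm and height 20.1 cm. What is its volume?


Formula: V = pi * (D/2)^2 * H  (cylinder volume)
Radius = D/2 = 17.4/2 = 8.7 cm
V = pi * 8.7^2 * 20.1 = 4779.5217 cm^3

4779.5217 cm^3


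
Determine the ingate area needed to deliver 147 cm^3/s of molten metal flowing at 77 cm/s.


Formula: A_ingate = Q / v  (continuity equation)
A = 147 cm^3/s / 77 cm/s = 1.9091 cm^2

Answer: 1.9091 cm^2


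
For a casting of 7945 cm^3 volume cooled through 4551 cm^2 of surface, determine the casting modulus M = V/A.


Formula: Casting Modulus M = V / A
M = 7945 cm^3 / 4551 cm^2 = 1.7458 cm


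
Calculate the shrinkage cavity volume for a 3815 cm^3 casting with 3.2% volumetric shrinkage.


Formula: V_shrink = V_casting * shrinkage_pct / 100
V_shrink = 3815 cm^3 * 3.2 / 100 = 122.0800 cm^3

Final answer: 122.0800 cm^3


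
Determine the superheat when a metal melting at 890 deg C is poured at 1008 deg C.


Formula: Superheat = T_pour - T_melt
Superheat = 1008 - 890 = 118 deg C


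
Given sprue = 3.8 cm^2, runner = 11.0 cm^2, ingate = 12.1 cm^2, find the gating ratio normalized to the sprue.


Sprue:Runner:Ingate = 1 : 11.0/3.8 : 12.1/3.8 = 1:2.89:3.18

Final answer: 1:2.89:3.18


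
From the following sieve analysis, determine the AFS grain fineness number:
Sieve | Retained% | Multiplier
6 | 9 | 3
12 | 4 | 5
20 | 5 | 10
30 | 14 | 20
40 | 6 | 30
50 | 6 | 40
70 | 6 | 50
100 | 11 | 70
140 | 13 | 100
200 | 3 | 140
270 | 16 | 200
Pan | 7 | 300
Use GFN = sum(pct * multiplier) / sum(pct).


Formula: GFN = sum(pct * multiplier) / sum(pct)
sum(pct * multiplier) = 8887
sum(pct) = 100
GFN = 8887 / 100 = 88.87

88.87


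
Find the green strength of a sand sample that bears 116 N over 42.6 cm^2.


Formula: Compressive Strength = Force / Area
Strength = 116 N / 42.6 cm^2 = 2.7230 N/cm^2

2.7230 N/cm^2


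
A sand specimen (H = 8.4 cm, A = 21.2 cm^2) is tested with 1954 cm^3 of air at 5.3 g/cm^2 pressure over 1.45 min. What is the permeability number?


Formula: Permeability Number P = (V * H) / (p * A * t)
Numerator: V * H = 1954 * 8.4 = 16413.6
Denominator: p * A * t = 5.3 * 21.2 * 1.45 = 162.922
P = 16413.6 / 162.922 = 100.7451

Answer: 100.7451


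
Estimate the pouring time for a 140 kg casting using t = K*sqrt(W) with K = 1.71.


Formula: t = K * sqrt(W)
sqrt(W) = sqrt(140) = 11.83216
t = 1.71 * 11.83216 = 20.2330 s

Final answer: 20.2330 s


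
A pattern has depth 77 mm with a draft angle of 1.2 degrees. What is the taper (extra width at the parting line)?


Formula: taper = depth * tan(draft_angle)
tan(1.2 deg) = 0.0209470
taper = 77 mm * 0.0209470 = 1.6129 mm

1.6129 mm


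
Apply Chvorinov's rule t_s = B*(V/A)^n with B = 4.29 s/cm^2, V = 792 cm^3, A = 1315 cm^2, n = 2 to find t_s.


Formula: t_s = B * (V/A)^n  (Chvorinov's rule, n=2)
Modulus M = V/A = 792/1315 = 0.602281 cm
M^2 = 0.602281^2 = 0.362742 cm^2
t_s = 4.29 * 0.362742 = 1.5562 s


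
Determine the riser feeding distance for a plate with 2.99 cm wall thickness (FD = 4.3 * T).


Formula: FD = 4.3 * T  (riser feeding-distance rule)
FD = 4.3 * 2.99 cm = 12.8570 cm


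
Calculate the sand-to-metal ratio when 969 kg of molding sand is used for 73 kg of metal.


Formula: Sand-to-Metal Ratio = W_sand / W_metal
Ratio = 969 kg / 73 kg = 13.2740

Answer: 13.2740


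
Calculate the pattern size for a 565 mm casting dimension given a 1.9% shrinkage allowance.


Formula: L_pattern = L_casting * (1 + shrinkage_rate/100)
Shrinkage factor = 1 + 1.9/100 = 1.019
L_pattern = 565 mm * 1.019 = 575.7350 mm

Answer: 575.7350 mm


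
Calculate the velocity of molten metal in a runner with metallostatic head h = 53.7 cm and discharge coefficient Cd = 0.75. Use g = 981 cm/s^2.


Formula: v = Cd * sqrt(2 * g * h)  (Torricelli with discharge coefficient)
2*g*h = 2 * 981 * 53.7 = 105359.4 cm^2/s^2
sqrt(105359.4) = 324.59113 cm/s
v = 0.75 * 324.59113 = 243.4433 cm/s


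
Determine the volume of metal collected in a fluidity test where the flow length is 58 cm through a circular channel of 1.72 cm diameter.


Formula: V = pi * (d/2)^2 * L  (cylinder volume)
Radius = 1.72/2 = 0.86 cm
V = pi * 0.86^2 * 58 = 134.7643 cm^3

Final answer: 134.7643 cm^3


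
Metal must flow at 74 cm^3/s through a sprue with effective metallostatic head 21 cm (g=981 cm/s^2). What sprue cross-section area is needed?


Formula: v = sqrt(2*g*h), A = Q/v
Velocity: v = sqrt(2 * 981 * 21) = sqrt(41202) = 202.9828 cm/s
Sprue area: A = Q / v = 74 / 202.9828 = 0.3646 cm^2

Answer: 0.3646 cm^2


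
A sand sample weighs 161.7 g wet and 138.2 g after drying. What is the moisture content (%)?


Formula: MC = (W_wet - W_dry) / W_wet * 100
Water mass = 161.7 - 138.2 = 23.5 g
MC = 23.5 / 161.7 * 100 = 14.5331%


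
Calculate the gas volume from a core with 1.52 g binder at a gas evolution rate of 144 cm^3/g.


Formula: V_gas = W_binder * gas_evolution_rate
V = 1.52 g * 144 cm^3/g = 218.8800 cm^3


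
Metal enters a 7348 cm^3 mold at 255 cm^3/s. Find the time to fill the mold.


Formula: t_fill = V_mold / Q_flow
t = 7348 cm^3 / 255 cm^3/s = 28.8157 s


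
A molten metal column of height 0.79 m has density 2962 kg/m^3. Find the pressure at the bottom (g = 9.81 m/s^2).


Formula: P = rho * g * h
rho * g = 2962 * 9.81 = 29057.22 N/m^3
P = 29057.22 * 0.79 = 22955.2038 Pa

Final answer: 22955.2038 Pa


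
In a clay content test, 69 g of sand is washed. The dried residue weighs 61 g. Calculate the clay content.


Formula: Clay% = (W_total - W_washed) / W_total * 100
Clay mass = 69 - 61 = 8 g
Clay% = 8 / 69 * 100 = 11.5942%

Final answer: 11.5942%


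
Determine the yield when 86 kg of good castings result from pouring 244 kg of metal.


Formula: Casting Yield = (W_good / W_total) * 100
Yield = (86 kg / 244 kg) * 100 = 35.2459%


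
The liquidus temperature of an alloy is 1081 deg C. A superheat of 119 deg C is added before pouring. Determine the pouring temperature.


Formula: T_pour = T_melt + Superheat
T_pour = 1081 + 119 = 1200 deg C

1200 deg C


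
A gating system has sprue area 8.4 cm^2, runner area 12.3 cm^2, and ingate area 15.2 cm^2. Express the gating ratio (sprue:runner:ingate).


Sprue:Runner:Ingate = 1 : 12.3/8.4 : 15.2/8.4 = 1:1.46:1.81

Answer: 1:1.46:1.81


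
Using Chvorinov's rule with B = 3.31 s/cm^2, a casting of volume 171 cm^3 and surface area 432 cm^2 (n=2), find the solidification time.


Formula: t_s = B * (V/A)^n  (Chvorinov's rule, n=2)
Modulus M = V/A = 171/432 = 0.395833 cm
M^2 = 0.395833^2 = 0.156684 cm^2
t_s = 3.31 * 0.156684 = 0.5186 s


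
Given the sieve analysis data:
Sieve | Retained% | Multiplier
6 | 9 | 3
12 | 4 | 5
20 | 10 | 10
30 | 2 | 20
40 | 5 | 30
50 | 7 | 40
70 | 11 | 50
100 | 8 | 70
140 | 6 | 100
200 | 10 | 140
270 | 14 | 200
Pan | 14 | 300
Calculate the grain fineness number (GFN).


Formula: GFN = sum(pct * multiplier) / sum(pct)
sum(pct * multiplier) = 10727
sum(pct) = 100
GFN = 10727 / 100 = 107.27

Answer: 107.27


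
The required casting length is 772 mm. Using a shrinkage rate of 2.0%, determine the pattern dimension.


Formula: L_pattern = L_casting * (1 + shrinkage_rate/100)
Shrinkage factor = 1 + 2.0/100 = 1.02
L_pattern = 772 mm * 1.02 = 787.4400 mm

Answer: 787.4400 mm


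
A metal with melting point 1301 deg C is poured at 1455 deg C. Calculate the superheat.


Formula: Superheat = T_pour - T_melt
Superheat = 1455 - 1301 = 154 deg C

Answer: 154 deg C


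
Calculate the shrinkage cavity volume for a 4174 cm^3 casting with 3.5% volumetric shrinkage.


Formula: V_shrink = V_casting * shrinkage_pct / 100
V_shrink = 4174 cm^3 * 3.5 / 100 = 146.0900 cm^3

Final answer: 146.0900 cm^3


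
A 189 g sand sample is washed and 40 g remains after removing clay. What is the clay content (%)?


Formula: Clay% = (W_total - W_washed) / W_total * 100
Clay mass = 189 - 40 = 149 g
Clay% = 149 / 189 * 100 = 78.8360%

Answer: 78.8360%


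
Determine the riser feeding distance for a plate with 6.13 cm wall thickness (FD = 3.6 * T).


Formula: FD = 3.6 * T  (riser feeding-distance rule)
FD = 3.6 * 6.13 cm = 22.0680 cm

22.0680 cm


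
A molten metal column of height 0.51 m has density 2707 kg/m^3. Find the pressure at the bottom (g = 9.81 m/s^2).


Formula: P = rho * g * h
rho * g = 2707 * 9.81 = 26555.67 N/m^3
P = 26555.67 * 0.51 = 13543.3917 Pa

13543.3917 Pa


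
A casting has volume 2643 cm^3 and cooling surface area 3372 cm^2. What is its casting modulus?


Formula: Casting Modulus M = V / A
M = 2643 cm^3 / 3372 cm^2 = 0.7838 cm

0.7838 cm


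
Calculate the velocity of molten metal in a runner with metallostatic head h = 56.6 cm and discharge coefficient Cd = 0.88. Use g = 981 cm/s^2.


Formula: v = Cd * sqrt(2 * g * h)  (Torricelli with discharge coefficient)
2*g*h = 2 * 981 * 56.6 = 111049.2 cm^2/s^2
sqrt(111049.2) = 333.24045 cm/s
v = 0.88 * 333.24045 = 293.2516 cm/s

Final answer: 293.2516 cm/s


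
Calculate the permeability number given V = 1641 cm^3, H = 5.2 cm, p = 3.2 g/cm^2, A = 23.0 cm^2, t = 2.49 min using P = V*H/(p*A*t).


Formula: Permeability Number P = (V * H) / (p * A * t)
Numerator: V * H = 1641 * 5.2 = 8533.2
Denominator: p * A * t = 3.2 * 23.0 * 2.49 = 183.264
P = 8533.2 / 183.264 = 46.5623

Answer: 46.5623


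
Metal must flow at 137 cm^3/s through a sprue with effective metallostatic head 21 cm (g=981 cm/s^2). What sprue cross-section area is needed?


Formula: v = sqrt(2*g*h), A = Q/v
Velocity: v = sqrt(2 * 981 * 21) = sqrt(41202) = 202.9828 cm/s
Sprue area: A = Q / v = 137 / 202.9828 = 0.6749 cm^2

0.6749 cm^2


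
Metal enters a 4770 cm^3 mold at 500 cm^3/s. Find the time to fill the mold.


Formula: t_fill = V_mold / Q_flow
t = 4770 cm^3 / 500 cm^3/s = 9.5400 s

Final answer: 9.5400 s


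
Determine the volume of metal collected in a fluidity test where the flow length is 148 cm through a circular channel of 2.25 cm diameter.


Formula: V = pi * (d/2)^2 * L  (cylinder volume)
Radius = 2.25/2 = 1.125 cm
V = pi * 1.125^2 * 148 = 588.4596 cm^3

Answer: 588.4596 cm^3


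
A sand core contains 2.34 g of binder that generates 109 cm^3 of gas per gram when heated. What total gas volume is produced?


Formula: V_gas = W_binder * gas_evolution_rate
V = 2.34 g * 109 cm^3/g = 255.0600 cm^3


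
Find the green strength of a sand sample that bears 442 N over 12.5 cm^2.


Formula: Compressive Strength = Force / Area
Strength = 442 N / 12.5 cm^2 = 35.3600 N/cm^2

Final answer: 35.3600 N/cm^2


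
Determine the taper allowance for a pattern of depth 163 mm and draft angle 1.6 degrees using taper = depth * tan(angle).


Formula: taper = depth * tan(draft_angle)
tan(1.6 deg) = 0.0279325
taper = 163 mm * 0.0279325 = 4.5530 mm

Final answer: 4.5530 mm


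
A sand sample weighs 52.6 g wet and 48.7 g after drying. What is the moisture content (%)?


Formula: MC = (W_wet - W_dry) / W_wet * 100
Water mass = 52.6 - 48.7 = 3.9 g
MC = 3.9 / 52.6 * 100 = 7.4144%

Final answer: 7.4144%


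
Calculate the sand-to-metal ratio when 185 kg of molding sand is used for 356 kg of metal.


Formula: Sand-to-Metal Ratio = W_sand / W_metal
Ratio = 185 kg / 356 kg = 0.5197

Final answer: 0.5197


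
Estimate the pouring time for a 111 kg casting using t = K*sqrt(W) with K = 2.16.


Formula: t = K * sqrt(W)
sqrt(W) = sqrt(111) = 10.53565
t = 2.16 * 10.53565 = 22.7570 s

22.7570 s


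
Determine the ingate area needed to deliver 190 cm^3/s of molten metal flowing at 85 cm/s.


Formula: A_ingate = Q / v  (continuity equation)
A = 190 cm^3/s / 85 cm/s = 2.2353 cm^2


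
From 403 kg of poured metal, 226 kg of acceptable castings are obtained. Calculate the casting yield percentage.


Formula: Casting Yield = (W_good / W_total) * 100
Yield = (226 kg / 403 kg) * 100 = 56.0794%


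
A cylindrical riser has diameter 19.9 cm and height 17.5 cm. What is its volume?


Formula: V = pi * (D/2)^2 * H  (cylinder volume)
Radius = D/2 = 19.9/2 = 9.95 cm
V = pi * 9.95^2 * 17.5 = 5442.9467 cm^3

Final answer: 5442.9467 cm^3


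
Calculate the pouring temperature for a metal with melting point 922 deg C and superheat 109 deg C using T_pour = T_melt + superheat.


Formula: T_pour = T_melt + Superheat
T_pour = 922 + 109 = 1031 deg C


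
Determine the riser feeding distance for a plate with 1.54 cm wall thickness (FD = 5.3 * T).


Formula: FD = 5.3 * T  (riser feeding-distance rule)
FD = 5.3 * 1.54 cm = 8.1620 cm

Final answer: 8.1620 cm
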